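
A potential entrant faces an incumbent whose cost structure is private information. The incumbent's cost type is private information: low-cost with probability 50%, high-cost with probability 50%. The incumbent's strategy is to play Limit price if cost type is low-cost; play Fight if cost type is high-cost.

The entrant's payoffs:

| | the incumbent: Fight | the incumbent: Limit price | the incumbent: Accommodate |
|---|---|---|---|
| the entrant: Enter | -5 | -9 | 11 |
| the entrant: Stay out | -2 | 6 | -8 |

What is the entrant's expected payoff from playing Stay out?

2

E[Stay out] = 0.5·6 + 0.5·(-2) = 3 + (-1) = 2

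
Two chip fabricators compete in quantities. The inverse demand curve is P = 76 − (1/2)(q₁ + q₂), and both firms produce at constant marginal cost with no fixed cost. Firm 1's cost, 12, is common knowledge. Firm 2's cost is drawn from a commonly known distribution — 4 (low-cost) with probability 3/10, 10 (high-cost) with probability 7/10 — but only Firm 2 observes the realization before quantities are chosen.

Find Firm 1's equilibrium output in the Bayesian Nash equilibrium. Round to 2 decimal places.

40.13

Each type of Firm 2 best-responds to q₁; Firm 1 best-responds to the expected q₂ over Firm 2's types.
Firm 2 with cost c maximizes (76 − (1/2)(q₁+q₂) − c)·q₂, giving q₂(c) = (76 − c − (1/2)q₁).
E[c₂] = 3/10·4 + 7/10·10 = 8.2
Firm 1's FOC against E[q₂] yields q₁ = (76 − 2·12 + E[c₂])/(3/2) = (76 − 24 + 8.2)/(3/2) = 40.1333.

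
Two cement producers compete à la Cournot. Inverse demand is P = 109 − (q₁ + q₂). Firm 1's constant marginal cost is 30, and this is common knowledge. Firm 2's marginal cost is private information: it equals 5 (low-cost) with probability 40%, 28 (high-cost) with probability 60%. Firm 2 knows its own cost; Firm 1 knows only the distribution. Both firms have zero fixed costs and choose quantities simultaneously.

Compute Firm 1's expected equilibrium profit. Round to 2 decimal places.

Type-c best response for Firm 2: q₂(c) = (109 − c)/2 − q₁/2.
Firm 1 maximizes expected profit; its first-order condition is 109 − 2q₁ − E[q₂] − 30 = 0.
Substituting E[q₂] and solving: E[c₂] = 18.8, so q₁ = (109 − 2·30 + 18.8)/3 = 22.6.
E[P] = 109 − (q₁ + E[q₂]) = 52.6; Firm 1's expected profit = (E[P] − 30)·q₁ = (52.6 − 30)·22.6 = 510.76.

510.76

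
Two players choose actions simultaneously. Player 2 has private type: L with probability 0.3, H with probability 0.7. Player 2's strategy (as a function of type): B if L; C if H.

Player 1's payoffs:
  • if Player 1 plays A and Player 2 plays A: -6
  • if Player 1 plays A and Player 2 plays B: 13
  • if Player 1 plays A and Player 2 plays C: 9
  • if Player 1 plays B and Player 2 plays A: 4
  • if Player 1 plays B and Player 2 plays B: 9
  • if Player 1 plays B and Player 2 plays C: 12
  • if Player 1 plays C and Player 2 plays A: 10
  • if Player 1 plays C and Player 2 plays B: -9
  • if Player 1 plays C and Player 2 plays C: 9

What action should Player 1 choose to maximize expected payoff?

E[A] = 0.3·(13) + 0.7·(9) = 10.2
E[B] = 0.3·(9) + 0.7·(12) = 11.1
E[C] = 0.3·(-9) + 0.7·(9) = 3.6
Best response: B (11.1 is the largest).

B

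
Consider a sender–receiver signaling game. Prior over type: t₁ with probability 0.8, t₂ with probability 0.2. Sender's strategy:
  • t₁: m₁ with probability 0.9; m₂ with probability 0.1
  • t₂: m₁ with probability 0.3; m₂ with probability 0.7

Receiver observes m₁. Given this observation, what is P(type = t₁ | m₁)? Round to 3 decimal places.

0.923

P(m₁) = 0.8·0.9 + 0.2·0.3 = 0.78
P(t₁ | m₁) = (0.8·0.9) / 0.78 = 0.72 / 0.78 = 0.923077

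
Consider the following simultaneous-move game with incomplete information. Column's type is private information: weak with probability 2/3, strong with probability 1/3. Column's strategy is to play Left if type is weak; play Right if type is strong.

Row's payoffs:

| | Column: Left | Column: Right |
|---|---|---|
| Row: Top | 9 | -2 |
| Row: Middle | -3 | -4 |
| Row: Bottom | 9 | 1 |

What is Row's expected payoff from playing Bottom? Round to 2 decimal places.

E[Bottom] = 2/3·9 + 1/3·1 = 6 + 1/3 = 19/3

6.33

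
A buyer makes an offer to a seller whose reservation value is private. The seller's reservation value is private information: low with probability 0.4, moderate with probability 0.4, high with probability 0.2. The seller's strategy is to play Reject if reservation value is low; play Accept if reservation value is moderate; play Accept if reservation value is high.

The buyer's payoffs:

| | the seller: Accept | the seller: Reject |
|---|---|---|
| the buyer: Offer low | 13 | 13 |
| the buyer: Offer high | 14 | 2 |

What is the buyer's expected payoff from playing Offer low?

E[Offer low] = 0.4·13 + 0.4·13 + 0.2·13 = 5.2 + 5.2 + 2.6 = 13

13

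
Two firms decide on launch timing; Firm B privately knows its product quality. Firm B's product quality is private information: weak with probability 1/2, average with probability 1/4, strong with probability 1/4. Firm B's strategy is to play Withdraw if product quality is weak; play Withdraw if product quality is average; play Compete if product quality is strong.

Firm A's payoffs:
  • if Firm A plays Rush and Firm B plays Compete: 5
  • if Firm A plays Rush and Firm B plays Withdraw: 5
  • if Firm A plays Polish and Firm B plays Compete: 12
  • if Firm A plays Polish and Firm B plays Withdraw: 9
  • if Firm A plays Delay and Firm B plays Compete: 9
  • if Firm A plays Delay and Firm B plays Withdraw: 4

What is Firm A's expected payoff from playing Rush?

5

E[Rush] = 1/2·5 + 1/4·5 + 1/4·5 = 5/2 + 5/4 + 5/4 = 5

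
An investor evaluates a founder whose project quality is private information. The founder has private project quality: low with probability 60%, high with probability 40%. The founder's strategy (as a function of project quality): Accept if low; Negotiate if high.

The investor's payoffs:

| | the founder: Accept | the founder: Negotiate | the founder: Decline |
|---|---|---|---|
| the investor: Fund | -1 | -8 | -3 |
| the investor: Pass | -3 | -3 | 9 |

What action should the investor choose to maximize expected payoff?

E[Fund] = 0.6·(-1) + 0.4·(-8) = -3.8
E[Pass] = 0.6·(-3) + 0.4·(-3) = -3
Best response: Pass (-3 is the largest).

Pass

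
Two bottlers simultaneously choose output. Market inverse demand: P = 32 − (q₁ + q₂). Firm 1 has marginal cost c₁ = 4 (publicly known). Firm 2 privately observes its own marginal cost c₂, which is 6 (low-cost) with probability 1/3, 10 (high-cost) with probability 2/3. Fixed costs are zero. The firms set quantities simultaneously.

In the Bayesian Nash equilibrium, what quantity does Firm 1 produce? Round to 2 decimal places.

10.89

Firm 2 with cost c maximizes (32 − (q₁+q₂) − c)·q₂, giving q₂(c) = (32 − c − q₁)/2.
E[c₂] = 1/3·6 + 2/3·10 = 8.66667
Firm 1's FOC against E[q₂] yields q₁ = (32 − 2·4 + E[c₂])/3 = (32 − 8 + 8.66667)/3 = 10.8889.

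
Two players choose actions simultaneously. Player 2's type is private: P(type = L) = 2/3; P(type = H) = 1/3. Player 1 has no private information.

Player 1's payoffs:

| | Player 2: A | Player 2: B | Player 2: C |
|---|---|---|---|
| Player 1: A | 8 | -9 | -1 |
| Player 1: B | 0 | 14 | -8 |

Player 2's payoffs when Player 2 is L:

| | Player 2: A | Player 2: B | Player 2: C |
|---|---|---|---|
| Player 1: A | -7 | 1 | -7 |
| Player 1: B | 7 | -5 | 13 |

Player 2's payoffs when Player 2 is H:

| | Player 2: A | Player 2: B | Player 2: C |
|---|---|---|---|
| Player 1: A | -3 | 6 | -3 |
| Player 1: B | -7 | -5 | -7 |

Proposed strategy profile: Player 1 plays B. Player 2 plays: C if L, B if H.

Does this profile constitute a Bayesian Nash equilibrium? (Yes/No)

Yes

A profile is a BNE iff every type of every player is best-responding given beliefs about the other side.
Player 1 plays B: E[B] = 2/3·(-8) + 1/3·(14) = -2/3; E[A] = -11/3. Best-responding. ✓
Player 2 (type L), facing B: A gives 7, B gives -5, C gives 13. Proposed C is best. ✓
Player 2 (type H), facing B: A gives -7, B gives -5, C gives -7. Proposed B is best. ✓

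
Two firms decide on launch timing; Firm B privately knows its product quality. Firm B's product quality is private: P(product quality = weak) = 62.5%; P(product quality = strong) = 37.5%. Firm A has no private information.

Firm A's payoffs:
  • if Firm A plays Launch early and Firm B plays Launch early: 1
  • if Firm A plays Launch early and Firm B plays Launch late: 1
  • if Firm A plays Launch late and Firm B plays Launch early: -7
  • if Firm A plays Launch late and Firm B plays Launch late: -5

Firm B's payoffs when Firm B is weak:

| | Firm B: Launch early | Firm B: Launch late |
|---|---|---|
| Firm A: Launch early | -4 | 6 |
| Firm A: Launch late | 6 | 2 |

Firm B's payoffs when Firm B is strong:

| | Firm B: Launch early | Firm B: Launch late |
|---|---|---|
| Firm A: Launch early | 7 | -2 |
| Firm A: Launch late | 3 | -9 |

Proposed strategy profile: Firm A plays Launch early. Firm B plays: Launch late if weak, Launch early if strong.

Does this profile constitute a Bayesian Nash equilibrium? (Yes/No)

Yes

Firm A plays Launch early: E[Launch early] = 0.625·(1) + 0.375·(1) = 1; E[Launch late] = -5.75. Best-responding. ✓
Firm B (product quality weak), facing Launch early: Launch early gives -4, Launch late gives 6. Proposed Launch late is best. ✓
Firm B (product quality strong), facing Launch early: Launch early gives 7, Launch late gives -2. Proposed Launch early is best. ✓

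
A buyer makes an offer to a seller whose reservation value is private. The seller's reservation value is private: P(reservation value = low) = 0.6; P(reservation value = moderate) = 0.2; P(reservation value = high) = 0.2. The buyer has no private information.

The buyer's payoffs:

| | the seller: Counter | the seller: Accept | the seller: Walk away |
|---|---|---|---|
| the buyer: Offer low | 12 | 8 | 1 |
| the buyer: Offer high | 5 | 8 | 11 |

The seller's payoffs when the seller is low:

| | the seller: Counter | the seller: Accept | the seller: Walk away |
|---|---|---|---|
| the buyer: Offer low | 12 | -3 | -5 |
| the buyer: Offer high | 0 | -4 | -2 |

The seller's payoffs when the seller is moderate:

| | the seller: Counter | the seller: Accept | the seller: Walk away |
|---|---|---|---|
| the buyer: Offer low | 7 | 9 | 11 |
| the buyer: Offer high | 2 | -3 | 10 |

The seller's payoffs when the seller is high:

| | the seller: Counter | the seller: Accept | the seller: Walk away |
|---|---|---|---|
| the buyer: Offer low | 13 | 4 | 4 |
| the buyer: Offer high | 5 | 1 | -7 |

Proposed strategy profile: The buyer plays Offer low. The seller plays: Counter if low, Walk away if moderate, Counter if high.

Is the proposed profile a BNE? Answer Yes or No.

Yes

A profile is a BNE iff every type of every player is best-responding given beliefs about the other side.
The buyer plays Offer low: E[Offer low] = 0.6·(12) + 0.2·(1) + 0.2·(12) = 9.8; E[Offer high] = 6.2. Best-responding. ✓
The seller (reservation value low), facing Offer low: Counter gives 12, Accept gives -3, Walk away gives -5. Proposed Counter is best. ✓
The seller (reservation value moderate), facing Offer low: Counter gives 7, Accept gives 9, Walk away gives 11. Proposed Walk away is best. ✓
The seller (reservation value high), facing Offer low: Counter gives 13, Accept gives 4, Walk away gives 4. Proposed Counter is best. ✓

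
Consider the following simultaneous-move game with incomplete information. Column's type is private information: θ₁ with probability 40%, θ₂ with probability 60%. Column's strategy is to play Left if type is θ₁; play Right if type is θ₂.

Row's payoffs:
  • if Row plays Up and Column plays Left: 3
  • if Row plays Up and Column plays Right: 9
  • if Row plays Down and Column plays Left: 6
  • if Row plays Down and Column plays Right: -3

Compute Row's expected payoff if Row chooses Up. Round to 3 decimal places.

6.600

E[Up] = 0.4·3 + 0.6·9 = 1.2 + 5.4 = 6.6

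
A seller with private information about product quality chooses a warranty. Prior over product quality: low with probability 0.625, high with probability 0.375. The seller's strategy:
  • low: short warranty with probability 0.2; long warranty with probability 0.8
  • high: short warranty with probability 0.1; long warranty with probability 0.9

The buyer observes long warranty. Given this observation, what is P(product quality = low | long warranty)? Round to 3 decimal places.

Apply Bayes' rule using the sender's strategy as the likelihood.
P(long warranty) = 0.625·0.8 + 0.375·0.9 = 0.8375
P(low | long warranty) = (0.625·0.8) / 0.8375 = 0.5 / 0.8375 = 0.597015

0.597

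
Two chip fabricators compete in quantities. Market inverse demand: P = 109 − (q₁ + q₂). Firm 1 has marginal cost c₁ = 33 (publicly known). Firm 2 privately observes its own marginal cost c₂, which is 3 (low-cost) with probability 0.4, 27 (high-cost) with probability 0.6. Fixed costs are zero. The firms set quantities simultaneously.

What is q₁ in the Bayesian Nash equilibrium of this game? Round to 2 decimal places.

20.13

Firm 2 with cost c maximizes (109 − (q₁+q₂) − c)·q₂, giving q₂(c) = (109 − c − q₁)/2.
E[c₂] = 0.4·3 + 0.6·27 = 17.4
Firm 1's FOC against E[q₂] yields q₁ = (109 − 2·33 + E[c₂])/3 = (109 − 66 + 17.4)/3 = 20.1333.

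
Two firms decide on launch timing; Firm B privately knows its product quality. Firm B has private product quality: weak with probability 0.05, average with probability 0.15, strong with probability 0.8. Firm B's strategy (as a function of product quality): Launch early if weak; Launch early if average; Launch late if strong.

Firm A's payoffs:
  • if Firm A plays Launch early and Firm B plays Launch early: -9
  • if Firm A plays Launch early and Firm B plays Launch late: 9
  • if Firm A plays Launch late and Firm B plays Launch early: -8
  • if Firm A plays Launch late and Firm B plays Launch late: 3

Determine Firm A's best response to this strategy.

E[Launch early] = 0.05·(-9) + 0.15·(-9) + 0.8·(9) = 5.4
E[Launch late] = 0.05·(-8) + 0.15·(-8) + 0.8·(3) = 0.8
Best response: Launch early (5.4 is the largest).

Launch early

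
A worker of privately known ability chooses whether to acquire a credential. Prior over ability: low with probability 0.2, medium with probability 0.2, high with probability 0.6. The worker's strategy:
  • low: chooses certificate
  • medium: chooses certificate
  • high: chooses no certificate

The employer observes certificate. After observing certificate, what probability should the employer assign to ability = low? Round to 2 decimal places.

P(certificate) = 0.2·1 + 0.2·1 + 0.6·0 = 0.4
P(low | certificate) = (0.2·1) / 0.4 = 0.2 / 0.4 = 0.5

0.50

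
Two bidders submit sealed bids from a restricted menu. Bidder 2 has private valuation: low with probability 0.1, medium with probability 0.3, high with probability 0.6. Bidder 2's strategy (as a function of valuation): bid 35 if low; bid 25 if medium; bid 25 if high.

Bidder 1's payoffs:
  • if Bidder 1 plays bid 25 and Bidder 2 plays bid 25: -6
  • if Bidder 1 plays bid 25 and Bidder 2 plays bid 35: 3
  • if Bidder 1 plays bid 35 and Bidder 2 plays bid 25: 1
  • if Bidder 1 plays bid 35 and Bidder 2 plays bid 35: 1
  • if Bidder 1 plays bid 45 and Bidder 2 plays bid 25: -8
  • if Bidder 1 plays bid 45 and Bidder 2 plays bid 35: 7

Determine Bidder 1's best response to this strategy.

E[bid 25] = 0.1·(3) + 0.3·(-6) + 0.6·(-6) = -5.1
E[bid 35] = 0.1·(1) + 0.3·(1) + 0.6·(1) = 1
E[bid 45] = 0.1·(7) + 0.3·(-8) + 0.6·(-8) = -6.5
Best response: bid 35 (1 is the largest).

bid 35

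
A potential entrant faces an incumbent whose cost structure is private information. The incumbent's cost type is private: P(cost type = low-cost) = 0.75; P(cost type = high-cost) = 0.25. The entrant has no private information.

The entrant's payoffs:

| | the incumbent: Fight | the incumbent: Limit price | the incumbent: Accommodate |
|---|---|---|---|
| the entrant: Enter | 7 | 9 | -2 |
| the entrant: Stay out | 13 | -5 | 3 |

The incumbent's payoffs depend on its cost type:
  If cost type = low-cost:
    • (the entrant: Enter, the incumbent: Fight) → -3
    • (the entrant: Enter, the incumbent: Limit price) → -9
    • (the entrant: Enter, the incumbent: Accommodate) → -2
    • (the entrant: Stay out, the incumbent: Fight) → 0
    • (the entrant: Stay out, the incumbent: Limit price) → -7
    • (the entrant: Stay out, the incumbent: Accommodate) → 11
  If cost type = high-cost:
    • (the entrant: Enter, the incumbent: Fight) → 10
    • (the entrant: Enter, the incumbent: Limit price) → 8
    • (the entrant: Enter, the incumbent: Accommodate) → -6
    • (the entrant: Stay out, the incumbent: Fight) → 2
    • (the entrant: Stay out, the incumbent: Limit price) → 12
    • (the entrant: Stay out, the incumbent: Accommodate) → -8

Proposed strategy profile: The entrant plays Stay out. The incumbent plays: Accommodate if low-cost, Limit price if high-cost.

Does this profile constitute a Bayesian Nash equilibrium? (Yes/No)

Yes

A profile is a BNE iff every type of every player is best-responding given beliefs about the other side.
The entrant plays Stay out: E[Stay out] = 0.75·(3) + 0.25·(-5) = 1; E[Enter] = 0.75. Best-responding. ✓
The incumbent (cost type low-cost), facing Stay out: Fight gives 0, Limit price gives -7, Accommodate gives 11. Proposed Accommodate is best. ✓
The incumbent (cost type high-cost), facing Stay out: Fight gives 2, Limit price gives 12, Accommodate gives -8. Proposed Limit price is best. ✓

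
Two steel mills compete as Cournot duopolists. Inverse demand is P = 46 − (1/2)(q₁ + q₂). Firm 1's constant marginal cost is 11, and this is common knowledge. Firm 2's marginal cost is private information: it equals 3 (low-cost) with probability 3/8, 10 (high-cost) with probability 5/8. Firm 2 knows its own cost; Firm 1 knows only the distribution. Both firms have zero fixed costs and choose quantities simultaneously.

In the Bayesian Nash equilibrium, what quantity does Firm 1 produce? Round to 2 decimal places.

Type-c best response for Firm 2: q₂(c) = (46 − c) − q₁/2.
Firm 1 maximizes expected profit; its first-order condition is 46 − q₁ − (1/2)E[q₂] − 11 = 0.
Substituting E[q₂] and solving: E[c₂] = 7.375, so q₁ = (46 − 2·11 + 7.375)/(3/2) = 20.9167.

20.92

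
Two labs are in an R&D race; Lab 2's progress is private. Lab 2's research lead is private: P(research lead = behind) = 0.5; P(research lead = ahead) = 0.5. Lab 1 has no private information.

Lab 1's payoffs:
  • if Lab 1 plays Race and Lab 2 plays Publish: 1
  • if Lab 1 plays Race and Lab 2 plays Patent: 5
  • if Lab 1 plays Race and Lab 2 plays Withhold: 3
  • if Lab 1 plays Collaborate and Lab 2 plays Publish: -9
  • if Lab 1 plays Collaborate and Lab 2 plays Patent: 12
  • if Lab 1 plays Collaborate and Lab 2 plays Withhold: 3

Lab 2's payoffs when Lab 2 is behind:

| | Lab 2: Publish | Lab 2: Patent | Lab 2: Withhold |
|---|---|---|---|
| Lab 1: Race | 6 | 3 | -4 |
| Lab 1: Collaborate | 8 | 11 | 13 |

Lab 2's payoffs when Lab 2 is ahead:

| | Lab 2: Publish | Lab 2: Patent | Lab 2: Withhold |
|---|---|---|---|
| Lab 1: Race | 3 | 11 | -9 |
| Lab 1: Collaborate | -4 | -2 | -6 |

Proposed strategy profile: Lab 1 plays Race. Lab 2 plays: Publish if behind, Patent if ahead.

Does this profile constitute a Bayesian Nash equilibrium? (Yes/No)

Lab 1 plays Race: E[Race] = 0.5·(1) + 0.5·(5) = 3; E[Collaborate] = 1.5. Best-responding. ✓
Lab 2 (research lead behind), facing Race: Publish gives 6, Patent gives 3, Withhold gives -4. Proposed Publish is best. ✓
Lab 2 (research lead ahead), facing Race: Publish gives 3, Patent gives 11, Withhold gives -9. Proposed Patent is best. ✓

Yes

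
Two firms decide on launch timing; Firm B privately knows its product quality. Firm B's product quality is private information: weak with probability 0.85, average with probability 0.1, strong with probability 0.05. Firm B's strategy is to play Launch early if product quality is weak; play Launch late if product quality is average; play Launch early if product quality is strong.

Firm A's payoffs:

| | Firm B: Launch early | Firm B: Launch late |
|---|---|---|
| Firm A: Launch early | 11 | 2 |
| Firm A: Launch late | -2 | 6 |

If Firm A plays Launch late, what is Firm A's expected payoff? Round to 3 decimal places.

Take the expectation over Firm B's product quality, weighting each type's action by its prior probability.
E[Launch late] = 0.85·(-2) + 0.1·6 + 0.05·(-2) = (-1.7) + 0.6 + (-0.1) = -1.2

-1.200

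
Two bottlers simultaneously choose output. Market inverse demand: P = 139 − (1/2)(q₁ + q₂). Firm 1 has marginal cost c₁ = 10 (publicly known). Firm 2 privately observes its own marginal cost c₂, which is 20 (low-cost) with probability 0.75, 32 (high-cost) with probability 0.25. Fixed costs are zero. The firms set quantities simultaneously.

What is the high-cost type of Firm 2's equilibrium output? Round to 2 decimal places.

59.67

Type-c best response for Firm 2: q₂(c) = (139 − c) − q₁/2.
Firm 1 maximizes expected profit; its first-order condition is 139 − q₁ − (1/2)E[q₂] − 10 = 0.
Substituting E[q₂] and solving: E[c₂] = 23, so q₁ = (139 − 2·10 + 23)/(3/2) = 94.6667.
q₂(high-cost) = (139 − 32 − (1/2)·94.6667) = 59.6667.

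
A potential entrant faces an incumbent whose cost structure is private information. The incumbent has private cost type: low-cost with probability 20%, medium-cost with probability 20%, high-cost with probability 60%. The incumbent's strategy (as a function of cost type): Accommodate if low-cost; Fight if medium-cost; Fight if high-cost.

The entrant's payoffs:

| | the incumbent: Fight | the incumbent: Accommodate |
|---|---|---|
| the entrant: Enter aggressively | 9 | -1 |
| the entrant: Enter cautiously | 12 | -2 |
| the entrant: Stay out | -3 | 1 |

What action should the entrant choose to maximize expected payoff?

E[Enter aggressively] = 0.2·(-1) + 0.2·(9) + 0.6·(9) = 7
E[Enter cautiously] = 0.2·(-2) + 0.2·(12) + 0.6·(12) = 9.2
E[Stay out] = 0.2·(1) + 0.2·(-3) + 0.6·(-3) = -2.2
Best response: Enter cautiously (9.2 is the largest).

Enter cautiously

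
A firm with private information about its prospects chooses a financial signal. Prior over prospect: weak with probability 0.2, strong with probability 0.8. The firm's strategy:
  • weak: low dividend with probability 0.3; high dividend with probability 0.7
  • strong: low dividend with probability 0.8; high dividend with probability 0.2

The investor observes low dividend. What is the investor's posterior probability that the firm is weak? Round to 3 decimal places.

0.086

P(low dividend) = 0.2·0.3 + 0.8·0.8 = 0.7
P(weak | low dividend) = (0.2·0.3) / 0.7 = 0.06 / 0.7 = 0.0857143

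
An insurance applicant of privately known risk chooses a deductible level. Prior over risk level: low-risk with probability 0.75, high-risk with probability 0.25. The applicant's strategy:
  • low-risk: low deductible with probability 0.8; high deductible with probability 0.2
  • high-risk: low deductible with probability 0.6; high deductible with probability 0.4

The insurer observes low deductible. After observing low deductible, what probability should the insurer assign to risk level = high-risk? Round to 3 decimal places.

Apply Bayes' rule using the sender's strategy as the likelihood.
P(low deductible) = 0.75·0.8 + 0.25·0.6 = 0.75
P(high-risk | low deductible) = (0.25·0.6) / 0.75 = 0.15 / 0.75 = 0.2

0.200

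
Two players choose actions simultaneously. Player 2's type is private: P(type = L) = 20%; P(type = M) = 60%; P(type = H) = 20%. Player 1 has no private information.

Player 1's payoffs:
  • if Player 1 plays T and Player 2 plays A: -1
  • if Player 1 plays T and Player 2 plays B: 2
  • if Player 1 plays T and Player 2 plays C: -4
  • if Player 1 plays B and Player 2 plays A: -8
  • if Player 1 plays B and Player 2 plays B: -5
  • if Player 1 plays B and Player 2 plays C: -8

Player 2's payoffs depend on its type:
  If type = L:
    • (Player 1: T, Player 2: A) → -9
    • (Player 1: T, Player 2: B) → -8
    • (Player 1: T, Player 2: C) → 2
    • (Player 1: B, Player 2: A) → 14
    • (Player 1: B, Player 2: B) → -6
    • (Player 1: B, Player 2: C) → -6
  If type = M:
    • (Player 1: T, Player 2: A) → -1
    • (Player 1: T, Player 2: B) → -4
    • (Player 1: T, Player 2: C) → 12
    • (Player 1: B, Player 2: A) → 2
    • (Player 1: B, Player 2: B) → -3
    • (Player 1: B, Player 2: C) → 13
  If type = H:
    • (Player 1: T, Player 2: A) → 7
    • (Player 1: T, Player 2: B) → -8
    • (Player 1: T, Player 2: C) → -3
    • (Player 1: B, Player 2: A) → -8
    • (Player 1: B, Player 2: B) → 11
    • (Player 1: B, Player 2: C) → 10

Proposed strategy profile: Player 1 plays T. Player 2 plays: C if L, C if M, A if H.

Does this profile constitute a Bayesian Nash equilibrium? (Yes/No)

Player 1 plays T: E[T] = 0.2·(-4) + 0.6·(-4) + 0.2·(-1) = -3.4; E[B] = -8. Best-responding. ✓
Player 2 (type L), facing T: A gives -9, B gives -8, C gives 2. Proposed C is best. ✓
Player 2 (type M), facing T: A gives -1, B gives -4, C gives 12. Proposed C is best. ✓
Player 2 (type H), facing T: A gives 7, B gives -8, C gives -3. Proposed A is best. ✓

Yes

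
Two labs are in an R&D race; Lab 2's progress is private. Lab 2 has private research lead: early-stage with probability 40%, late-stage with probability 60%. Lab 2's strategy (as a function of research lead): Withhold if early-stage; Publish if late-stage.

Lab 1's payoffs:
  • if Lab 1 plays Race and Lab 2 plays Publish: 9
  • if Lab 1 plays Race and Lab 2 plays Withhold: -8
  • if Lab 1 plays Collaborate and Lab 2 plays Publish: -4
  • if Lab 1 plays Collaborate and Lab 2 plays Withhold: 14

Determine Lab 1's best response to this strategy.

E[Race] = 0.4·(-8) + 0.6·(9) = 2.2
E[Collaborate] = 0.4·(14) + 0.6·(-4) = 3.2
Best response: Collaborate (3.2 is the largest).

Collaborate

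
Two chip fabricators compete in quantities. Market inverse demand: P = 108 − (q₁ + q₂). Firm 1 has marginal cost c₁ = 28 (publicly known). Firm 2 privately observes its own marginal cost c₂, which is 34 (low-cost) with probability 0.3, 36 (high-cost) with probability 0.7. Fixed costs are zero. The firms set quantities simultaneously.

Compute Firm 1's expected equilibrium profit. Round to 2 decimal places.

848.75

Firm 2 with cost c maximizes (108 − (q₁+q₂) − c)·q₂, giving q₂(c) = (108 − c − q₁)/2.
E[c₂] = 0.3·34 + 0.7·36 = 35.4
Firm 1's FOC against E[q₂] yields q₁ = (108 − 2·28 + E[c₂])/3 = (108 − 56 + 35.4)/3 = 29.1333.
E[P] = 108 − (q₁ + E[q₂]) = 57.1333; Firm 1's expected profit = (E[P] − 28)·q₁ = (57.1333 − 28)·29.1333 = 848.751.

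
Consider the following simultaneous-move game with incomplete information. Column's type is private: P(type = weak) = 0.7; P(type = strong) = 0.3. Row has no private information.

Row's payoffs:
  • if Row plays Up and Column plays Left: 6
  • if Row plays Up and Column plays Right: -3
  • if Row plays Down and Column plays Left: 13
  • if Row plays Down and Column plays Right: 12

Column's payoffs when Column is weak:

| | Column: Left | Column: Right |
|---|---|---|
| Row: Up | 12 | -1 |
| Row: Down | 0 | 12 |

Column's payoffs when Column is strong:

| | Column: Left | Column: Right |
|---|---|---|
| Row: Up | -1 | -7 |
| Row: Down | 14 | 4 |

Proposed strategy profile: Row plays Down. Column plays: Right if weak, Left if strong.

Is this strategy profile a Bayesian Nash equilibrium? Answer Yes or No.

Yes

Row plays Down: E[Down] = 0.7·(12) + 0.3·(13) = 12.3; E[Up] = -0.3. Best-responding. ✓
Column (type weak), facing Down: Left gives 0, Right gives 12. Proposed Right is best. ✓
Column (type strong), facing Down: Left gives 14, Right gives 4. Proposed Left is best. ✓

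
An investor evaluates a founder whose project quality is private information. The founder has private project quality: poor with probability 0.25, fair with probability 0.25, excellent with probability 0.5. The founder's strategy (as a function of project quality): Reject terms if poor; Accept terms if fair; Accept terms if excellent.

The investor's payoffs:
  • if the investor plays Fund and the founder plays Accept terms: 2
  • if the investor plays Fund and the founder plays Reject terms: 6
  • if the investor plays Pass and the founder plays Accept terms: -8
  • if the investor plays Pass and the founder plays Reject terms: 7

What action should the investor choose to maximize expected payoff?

Fund

E[Fund] = 0.25·(6) + 0.25·(2) + 0.5·(2) = 3
E[Pass] = 0.25·(7) + 0.25·(-8) + 0.5·(-8) = -4.25
Best response: Fund (3 is the largest).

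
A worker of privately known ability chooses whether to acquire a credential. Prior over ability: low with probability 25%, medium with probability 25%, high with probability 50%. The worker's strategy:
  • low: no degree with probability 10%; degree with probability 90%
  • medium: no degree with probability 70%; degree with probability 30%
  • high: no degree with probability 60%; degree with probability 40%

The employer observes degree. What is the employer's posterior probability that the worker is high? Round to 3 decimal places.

P(degree) = 0.25·0.9 + 0.25·0.3 + 0.5·0.4 = 0.5
P(high | degree) = (0.5·0.4) / 0.5 = 0.2 / 0.5 = 0.4

0.400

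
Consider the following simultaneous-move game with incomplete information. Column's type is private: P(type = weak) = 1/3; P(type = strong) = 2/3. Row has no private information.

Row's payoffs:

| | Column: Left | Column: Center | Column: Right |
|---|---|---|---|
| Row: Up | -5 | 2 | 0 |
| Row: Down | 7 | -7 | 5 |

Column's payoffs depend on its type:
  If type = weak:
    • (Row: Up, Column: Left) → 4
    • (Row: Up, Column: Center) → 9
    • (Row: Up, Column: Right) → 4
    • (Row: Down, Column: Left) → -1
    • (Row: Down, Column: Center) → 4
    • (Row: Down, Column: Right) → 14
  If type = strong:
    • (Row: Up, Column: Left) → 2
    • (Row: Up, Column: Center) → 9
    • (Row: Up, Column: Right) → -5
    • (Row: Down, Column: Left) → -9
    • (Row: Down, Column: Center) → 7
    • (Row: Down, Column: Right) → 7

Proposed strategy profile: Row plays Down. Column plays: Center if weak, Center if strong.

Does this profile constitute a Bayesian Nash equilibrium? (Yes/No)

No

A profile is a BNE iff every type of every player is best-responding given beliefs about the other side.
Row plays Down: E[Down] = 1/3·(-7) + 2/3·(-7) = -7; E[Up] = 2. Not best-responding. ✗
Column (type weak), facing Down: Left gives -1, Center gives 4, Right gives 14. Proposed Center is not best — profitable deviation exists. ✗
Column (type strong), facing Down: Left gives -9, Center gives 7, Right gives 7. Proposed Center is best. ✓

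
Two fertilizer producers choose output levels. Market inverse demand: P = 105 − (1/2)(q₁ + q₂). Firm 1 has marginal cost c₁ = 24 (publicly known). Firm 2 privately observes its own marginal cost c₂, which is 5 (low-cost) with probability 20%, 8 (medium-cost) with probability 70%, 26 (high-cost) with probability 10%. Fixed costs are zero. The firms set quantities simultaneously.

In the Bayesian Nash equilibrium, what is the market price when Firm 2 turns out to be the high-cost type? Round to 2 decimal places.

54.47

Type-c best response for Firm 2: q₂(c) = (105 − c) − q₁/2.
Firm 1 maximizes expected profit; its first-order condition is 105 − q₁ − (1/2)E[q₂] − 24 = 0.
Substituting E[q₂] and solving: E[c₂] = 9.2, so q₁ = (105 − 2·24 + 9.2)/(3/2) = 44.1333.
q₂(high-cost) = 56.9333, so P = 105 − (1/2)·(44.1333 + 56.9333) = 54.4667.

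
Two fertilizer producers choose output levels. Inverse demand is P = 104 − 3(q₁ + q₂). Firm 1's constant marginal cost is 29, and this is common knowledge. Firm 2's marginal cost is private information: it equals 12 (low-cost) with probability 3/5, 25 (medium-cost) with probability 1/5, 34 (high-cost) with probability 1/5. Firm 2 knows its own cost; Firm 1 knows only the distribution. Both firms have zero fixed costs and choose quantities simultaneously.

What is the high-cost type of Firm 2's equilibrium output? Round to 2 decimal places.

8.06

Type-c best response for Firm 2: q₂(c) = (104 − c)/6 − q₁/2.
Firm 1 maximizes expected profit; its first-order condition is 104 − 6q₁ − 3E[q₂] − 29 = 0.
Substituting E[q₂] and solving: E[c₂] = 19, so q₁ = (104 − 2·29 + 19)/9 = 7.22222.
q₂(high-cost) = (104 − 34 − 3·7.22222)/6 = 8.05556.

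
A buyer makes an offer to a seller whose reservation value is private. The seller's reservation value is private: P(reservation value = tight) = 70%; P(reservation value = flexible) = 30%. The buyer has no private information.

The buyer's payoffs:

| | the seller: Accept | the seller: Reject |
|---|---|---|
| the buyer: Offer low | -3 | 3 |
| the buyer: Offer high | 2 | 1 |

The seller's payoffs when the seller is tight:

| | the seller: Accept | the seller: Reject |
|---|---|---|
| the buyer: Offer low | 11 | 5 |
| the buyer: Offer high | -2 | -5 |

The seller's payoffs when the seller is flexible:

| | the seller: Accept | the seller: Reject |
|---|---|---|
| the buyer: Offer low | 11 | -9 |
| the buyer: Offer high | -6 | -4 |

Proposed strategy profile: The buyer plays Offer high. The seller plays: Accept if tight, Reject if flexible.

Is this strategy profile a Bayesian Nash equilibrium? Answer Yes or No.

Yes

The buyer plays Offer high: E[Offer high] = 0.7·(2) + 0.3·(1) = 1.7; E[Offer low] = -1.2. Best-responding. ✓
The seller (reservation value tight), facing Offer high: Accept gives -2, Reject gives -5. Proposed Accept is best. ✓
The seller (reservation value flexible), facing Offer high: Accept gives -6, Reject gives -4. Proposed Reject is best. ✓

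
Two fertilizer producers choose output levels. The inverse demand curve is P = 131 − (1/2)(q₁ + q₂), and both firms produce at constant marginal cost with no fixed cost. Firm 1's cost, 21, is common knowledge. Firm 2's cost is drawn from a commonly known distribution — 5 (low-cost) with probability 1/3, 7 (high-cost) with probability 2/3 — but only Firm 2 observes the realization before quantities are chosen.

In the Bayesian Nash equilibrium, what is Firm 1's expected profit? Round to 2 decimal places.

Type-c best response for Firm 2: q₂(c) = (131 − c) − q₁/2.
Firm 1 maximizes expected profit; its first-order condition is 131 − q₁ − (1/2)E[q₂] − 21 = 0.
Substituting E[q₂] and solving: E[c₂] = 6.33333, so q₁ = (131 − 2·21 + 6.33333)/(3/2) = 63.5556.
E[P] = 131 − (1/2)·(q₁ + E[q₂]) = 52.7778; Firm 1's expected profit = (E[P] − 21)·q₁ = (52.7778 − 21)·63.5556 = 2019.65.

2019.65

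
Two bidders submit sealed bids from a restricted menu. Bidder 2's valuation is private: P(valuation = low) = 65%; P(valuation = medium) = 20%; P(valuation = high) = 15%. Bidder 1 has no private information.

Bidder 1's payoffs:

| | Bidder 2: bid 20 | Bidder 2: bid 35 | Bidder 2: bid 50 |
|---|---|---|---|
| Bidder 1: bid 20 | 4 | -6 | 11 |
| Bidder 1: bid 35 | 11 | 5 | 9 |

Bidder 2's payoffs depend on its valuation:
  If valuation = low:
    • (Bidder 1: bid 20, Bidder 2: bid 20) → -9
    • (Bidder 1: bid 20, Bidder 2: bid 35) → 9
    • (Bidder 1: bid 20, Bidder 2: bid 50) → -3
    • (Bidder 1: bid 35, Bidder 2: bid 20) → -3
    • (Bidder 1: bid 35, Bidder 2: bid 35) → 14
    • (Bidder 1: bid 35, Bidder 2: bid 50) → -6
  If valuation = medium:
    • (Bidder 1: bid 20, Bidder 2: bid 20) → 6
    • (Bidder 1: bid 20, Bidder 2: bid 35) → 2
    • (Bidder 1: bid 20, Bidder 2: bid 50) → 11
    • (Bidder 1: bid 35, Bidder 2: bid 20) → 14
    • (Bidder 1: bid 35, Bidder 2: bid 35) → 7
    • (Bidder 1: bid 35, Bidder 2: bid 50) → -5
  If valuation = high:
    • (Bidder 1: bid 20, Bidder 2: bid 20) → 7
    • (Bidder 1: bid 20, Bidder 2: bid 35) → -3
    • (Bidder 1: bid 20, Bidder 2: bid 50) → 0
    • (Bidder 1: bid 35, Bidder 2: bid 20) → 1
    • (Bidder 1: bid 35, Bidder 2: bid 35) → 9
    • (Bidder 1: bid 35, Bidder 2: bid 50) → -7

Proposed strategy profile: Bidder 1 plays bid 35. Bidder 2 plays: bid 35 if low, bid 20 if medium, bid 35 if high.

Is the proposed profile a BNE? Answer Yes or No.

Bidder 1 plays bid 35: E[bid 35] = 0.65·(5) + 0.2·(11) + 0.15·(5) = 6.2; E[bid 20] = -4. Best-responding. ✓
Bidder 2 (valuation low), facing bid 35: bid 20 gives -3, bid 35 gives 14, bid 50 gives -6. Proposed bid 35 is best. ✓
Bidder 2 (valuation medium), facing bid 35: bid 20 gives 14, bid 35 gives 7, bid 50 gives -5. Proposed bid 20 is best. ✓
Bidder 2 (valuation high), facing bid 35: bid 20 gives 1, bid 35 gives 9, bid 50 gives -7. Proposed bid 35 is best. ✓

Yes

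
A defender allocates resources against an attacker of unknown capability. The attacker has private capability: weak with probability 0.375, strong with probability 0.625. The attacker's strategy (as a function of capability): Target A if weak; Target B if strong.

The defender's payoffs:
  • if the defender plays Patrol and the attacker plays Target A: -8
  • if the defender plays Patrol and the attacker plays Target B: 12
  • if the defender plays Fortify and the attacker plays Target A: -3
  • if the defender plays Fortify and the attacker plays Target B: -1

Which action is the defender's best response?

E[Patrol] = 0.375·(-8) + 0.625·(12) = 4.5
E[Fortify] = 0.375·(-3) + 0.625·(-1) = -1.75
Best response: Patrol (4.5 is the largest).

Patrol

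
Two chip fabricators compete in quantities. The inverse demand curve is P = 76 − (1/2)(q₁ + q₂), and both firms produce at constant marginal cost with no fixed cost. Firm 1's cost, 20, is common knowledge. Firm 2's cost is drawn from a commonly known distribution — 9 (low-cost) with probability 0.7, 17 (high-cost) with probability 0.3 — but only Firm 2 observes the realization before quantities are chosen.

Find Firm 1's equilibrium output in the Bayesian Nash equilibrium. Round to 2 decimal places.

Type-c best response for Firm 2: q₂(c) = (76 − c) − q₁/2.
Firm 1 maximizes expected profit; its first-order condition is 76 − q₁ − (1/2)E[q₂] − 20 = 0.
Substituting E[q₂] and solving: E[c₂] = 11.4, so q₁ = (76 − 2·20 + 11.4)/(3/2) = 31.6.

31.60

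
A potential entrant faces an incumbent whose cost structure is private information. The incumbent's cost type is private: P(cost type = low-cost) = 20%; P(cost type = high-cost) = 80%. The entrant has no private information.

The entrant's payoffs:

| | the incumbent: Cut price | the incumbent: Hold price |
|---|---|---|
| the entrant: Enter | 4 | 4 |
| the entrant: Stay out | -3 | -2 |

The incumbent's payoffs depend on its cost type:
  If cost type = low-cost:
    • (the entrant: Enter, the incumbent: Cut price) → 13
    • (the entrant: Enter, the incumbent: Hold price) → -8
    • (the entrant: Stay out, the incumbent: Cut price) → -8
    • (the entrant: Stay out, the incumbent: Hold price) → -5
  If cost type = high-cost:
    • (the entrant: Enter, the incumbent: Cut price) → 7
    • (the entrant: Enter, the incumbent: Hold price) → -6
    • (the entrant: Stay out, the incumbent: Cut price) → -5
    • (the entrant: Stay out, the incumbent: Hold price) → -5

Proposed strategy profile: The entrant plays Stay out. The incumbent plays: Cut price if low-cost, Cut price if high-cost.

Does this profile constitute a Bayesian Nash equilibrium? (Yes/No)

No

A profile is a BNE iff every type of every player is best-responding given beliefs about the other side.
The entrant plays Stay out: E[Stay out] = 0.2·(-3) + 0.8·(-3) = -3; E[Enter] = 4. Not best-responding. ✗
The incumbent (cost type low-cost), facing Stay out: Cut price gives -8, Hold price gives -5. Proposed Cut price is not best — profitable deviation exists. ✗
The incumbent (cost type high-cost), facing Stay out: Cut price gives -5, Hold price gives -5. Proposed Cut price is best. ✓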